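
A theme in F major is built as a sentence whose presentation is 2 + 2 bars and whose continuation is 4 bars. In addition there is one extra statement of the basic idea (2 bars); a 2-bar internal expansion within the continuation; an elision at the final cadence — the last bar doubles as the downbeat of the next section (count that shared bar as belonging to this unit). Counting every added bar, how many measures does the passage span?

Basic sentence: 2 + 2 + 4 = 8 bars.
8 (basic form) + 2 (extra statement) + 2 (internal expansion) = 12.
The elision shares a bar with the next section but does not change this unit's count.

12 measures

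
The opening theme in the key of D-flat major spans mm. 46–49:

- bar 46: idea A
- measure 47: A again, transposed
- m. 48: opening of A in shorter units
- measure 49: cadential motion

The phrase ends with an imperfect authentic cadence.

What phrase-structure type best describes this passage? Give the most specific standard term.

Basic idea (m. 46) + its repetition (bar 47) form the presentation; fragmentation and cadence (bars 48-49) form the continuation — the 4-bar whole is a sentence.

sentence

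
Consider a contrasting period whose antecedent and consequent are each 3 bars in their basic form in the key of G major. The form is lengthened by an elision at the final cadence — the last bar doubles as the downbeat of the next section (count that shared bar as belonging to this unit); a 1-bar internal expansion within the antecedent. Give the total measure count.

7 measures

Basic contrasting period: 3 + 3 = 6 bars.
6 (basic form) + 1 (internal expansion) = 7.
The elision shares a bar with the next section but does not change this unit's count.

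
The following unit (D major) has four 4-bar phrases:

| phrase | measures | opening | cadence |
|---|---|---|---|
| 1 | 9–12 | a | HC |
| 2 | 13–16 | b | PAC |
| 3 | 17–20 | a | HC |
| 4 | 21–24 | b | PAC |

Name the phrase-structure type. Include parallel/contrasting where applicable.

The cadence pattern HC–PAC–HC–PAC is weak–strong twice, and phrases 3–4 restate phrases 1–2: a period heard twice, not a double period (which would end weakly at phrase 2).

repeated period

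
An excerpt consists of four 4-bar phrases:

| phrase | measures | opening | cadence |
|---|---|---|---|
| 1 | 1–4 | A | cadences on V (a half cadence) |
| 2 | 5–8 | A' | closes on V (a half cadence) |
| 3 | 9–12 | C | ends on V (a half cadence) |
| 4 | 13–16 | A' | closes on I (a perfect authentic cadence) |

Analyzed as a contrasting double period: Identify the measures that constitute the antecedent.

measures 1–8

In a double period the four phrases pair into a large antecedent (phrases 1–2, ending half cadence) and a large consequent (phrases 3–4, ending perfect authentic cadence). The antecedent spans mm. 1–8.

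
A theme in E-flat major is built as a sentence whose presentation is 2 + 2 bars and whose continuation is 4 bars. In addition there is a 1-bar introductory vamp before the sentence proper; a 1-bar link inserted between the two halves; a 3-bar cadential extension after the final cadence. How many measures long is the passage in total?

13 measures

Basic sentence: 2 + 2 + 4 = 8 bars.
8 (basic form) + 1 (introduction) + 1 (link) + 3 (cadential extension) = 13.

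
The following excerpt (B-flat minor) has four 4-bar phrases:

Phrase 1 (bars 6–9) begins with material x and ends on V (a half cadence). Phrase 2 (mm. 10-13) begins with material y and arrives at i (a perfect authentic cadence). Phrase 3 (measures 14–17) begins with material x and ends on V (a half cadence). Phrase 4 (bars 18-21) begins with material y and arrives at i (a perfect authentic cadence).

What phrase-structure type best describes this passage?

The cadence pattern HC–PAC–HC–PAC is weak–strong twice, and phrases 3–4 restate phrases 1–2: a period heard twice, not a double period (which would end weakly at phrase 2).

repeated period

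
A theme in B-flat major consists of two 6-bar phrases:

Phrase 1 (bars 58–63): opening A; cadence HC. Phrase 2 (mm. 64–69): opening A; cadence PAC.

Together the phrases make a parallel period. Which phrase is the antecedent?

phrase 1

The phrase ending with the weaker cadence (half cadence) is the antecedent; the one ending more conclusively (perfect authentic cadence) is the consequent. The antecedent is phrase 1.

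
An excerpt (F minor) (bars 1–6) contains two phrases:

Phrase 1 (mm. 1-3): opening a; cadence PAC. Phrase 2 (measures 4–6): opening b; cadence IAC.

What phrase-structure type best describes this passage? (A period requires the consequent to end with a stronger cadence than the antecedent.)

phrase group

The second phrase closes with an imperfect authentic cadence, which is not stronger than the first phrase's perfect authentic cadence; without a weak→strong cadential pair there is no antecedent–consequent relationship, so this is a phrase group rather than a period.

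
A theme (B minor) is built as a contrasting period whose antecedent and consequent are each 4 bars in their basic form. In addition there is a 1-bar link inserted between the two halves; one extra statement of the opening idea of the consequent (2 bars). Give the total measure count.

Basic contrasting period: 4 + 4 = 8 bars.
8 (basic form) + 1 (link) + 2 (extra statement) = 11.

11 measures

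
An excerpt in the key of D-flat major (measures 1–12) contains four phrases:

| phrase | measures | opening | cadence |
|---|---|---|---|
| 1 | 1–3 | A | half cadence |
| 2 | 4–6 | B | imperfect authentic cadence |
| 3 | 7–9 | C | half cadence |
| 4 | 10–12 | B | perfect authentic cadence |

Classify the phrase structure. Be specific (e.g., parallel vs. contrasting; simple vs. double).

contrasting double period

Four phrases in two halves: the first half (bars 1-6) ends with an imperfect authentic cadence, the second (mm. 7–12) with a perfect authentic cadence — a large antecedent–consequent pair, i.e. a double period.
Phrase 3 begins with different material from phrase 1, making it contrasting.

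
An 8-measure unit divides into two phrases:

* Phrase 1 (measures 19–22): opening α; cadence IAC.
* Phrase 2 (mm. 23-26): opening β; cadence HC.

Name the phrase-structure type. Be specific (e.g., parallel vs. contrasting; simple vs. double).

phrase group

The second phrase closes with a half cadence, which is not stronger than the first phrase's imperfect authentic cadence; without a weak→strong cadential pair there is no antecedent–consequent relationship, so this is a phrase group rather than a period.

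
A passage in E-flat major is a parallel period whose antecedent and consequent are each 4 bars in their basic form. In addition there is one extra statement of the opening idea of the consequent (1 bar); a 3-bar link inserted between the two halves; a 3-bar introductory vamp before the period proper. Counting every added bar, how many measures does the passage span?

Basic parallel period: 4 + 4 = 8 bars.
8 (basic form) + 1 (extra statement) + 3 (link) + 3 (introduction) = 15.

15 measures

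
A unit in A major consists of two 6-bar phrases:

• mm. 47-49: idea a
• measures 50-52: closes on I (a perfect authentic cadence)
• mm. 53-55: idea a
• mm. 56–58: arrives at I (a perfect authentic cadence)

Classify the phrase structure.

repeated phrase

Both phrases have the same opening (a) and the same cadence (perfect authentic cadence): the second is a restatement, not a consequent, so this is a repeated phrase rather than a period.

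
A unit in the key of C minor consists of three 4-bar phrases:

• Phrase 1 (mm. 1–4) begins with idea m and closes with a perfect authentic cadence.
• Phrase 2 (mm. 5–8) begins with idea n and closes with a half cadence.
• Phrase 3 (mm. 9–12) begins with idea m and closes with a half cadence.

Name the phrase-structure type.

phrase group

The final phrase closes with a half cadence, which is not stronger than the preceding half cadence; the 3 phrases lack an overall antecedent–consequent design and so form a phrase group.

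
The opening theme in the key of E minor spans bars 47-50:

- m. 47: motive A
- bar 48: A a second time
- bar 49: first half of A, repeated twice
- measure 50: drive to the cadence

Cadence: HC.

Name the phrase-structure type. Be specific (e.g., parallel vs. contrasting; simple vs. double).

sentence

Basic idea (m. 47) + its repetition (bar 48) form the presentation; fragmentation and cadence (mm. 49–50) form the continuation — the 4-bar whole is a sentence.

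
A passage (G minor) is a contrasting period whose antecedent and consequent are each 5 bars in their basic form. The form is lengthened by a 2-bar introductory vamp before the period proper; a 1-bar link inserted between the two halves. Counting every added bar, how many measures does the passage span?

13 measures

Basic contrasting period: 5 + 5 = 10 bars.
10 (basic form) + 2 (introduction) + 1 (link) = 13.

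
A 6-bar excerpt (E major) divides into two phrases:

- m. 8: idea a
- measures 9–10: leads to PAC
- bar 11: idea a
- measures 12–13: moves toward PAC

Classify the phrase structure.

Both phrases have the same opening (a) and the same cadence (perfect authentic cadence): the second is a restatement, not a consequent, so this is a repeated phrase rather than a period.

repeated phrase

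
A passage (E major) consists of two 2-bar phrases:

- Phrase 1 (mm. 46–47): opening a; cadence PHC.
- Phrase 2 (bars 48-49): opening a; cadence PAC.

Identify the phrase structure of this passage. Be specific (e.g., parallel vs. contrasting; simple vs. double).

Phrase 1 ends with a Phrygian half cadence (weaker) and phrase 2 with a perfect authentic cadence (stronger): antecedent + consequent = a period.
The two phrases open with the same material (a / a), so the period is parallel.

parallel period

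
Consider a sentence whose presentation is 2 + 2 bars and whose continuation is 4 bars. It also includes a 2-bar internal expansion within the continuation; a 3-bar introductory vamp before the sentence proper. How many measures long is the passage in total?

Basic sentence: 2 + 2 + 4 = 8 bars.
8 (basic form) + 2 (internal expansion) + 3 (introduction) = 13.

13 measures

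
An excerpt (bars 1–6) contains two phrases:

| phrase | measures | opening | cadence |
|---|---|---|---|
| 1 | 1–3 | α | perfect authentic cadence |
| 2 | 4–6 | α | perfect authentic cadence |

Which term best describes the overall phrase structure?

repeated phrase

Both phrases have the same opening (α) and the same cadence (perfect authentic cadence): the second is a restatement, not a consequent, so this is a repeated phrase rather than a period.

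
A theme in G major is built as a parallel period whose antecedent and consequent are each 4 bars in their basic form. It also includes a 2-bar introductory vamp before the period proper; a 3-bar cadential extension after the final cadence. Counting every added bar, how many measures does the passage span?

13 measures

Basic parallel period: 4 + 4 = 8 bars.
8 (basic form) + 2 (introduction) + 3 (cadential extension) = 13.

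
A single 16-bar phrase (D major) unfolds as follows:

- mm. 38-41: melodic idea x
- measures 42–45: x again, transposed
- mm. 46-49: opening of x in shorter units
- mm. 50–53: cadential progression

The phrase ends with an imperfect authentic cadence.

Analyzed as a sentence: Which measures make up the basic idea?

The presentation of a sentence is the basic idea (bars 38-41) plus its repetition (measures 42–45); the basic idea is therefore mm. 38–41.

measures 38–41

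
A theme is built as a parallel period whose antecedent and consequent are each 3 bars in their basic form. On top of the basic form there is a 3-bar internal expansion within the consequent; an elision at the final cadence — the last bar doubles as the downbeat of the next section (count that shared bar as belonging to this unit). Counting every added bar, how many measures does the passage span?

9 measures

Basic parallel period: 3 + 3 = 6 bars.
6 (basic form) + 3 (internal expansion) = 9.
The elision shares a bar with the next section but does not change this unit's count.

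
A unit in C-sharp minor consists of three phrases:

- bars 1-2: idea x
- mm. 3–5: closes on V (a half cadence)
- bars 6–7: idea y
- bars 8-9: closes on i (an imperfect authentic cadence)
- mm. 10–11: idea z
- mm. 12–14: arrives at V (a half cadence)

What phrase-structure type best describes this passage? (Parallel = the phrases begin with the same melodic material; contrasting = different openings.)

The final phrase closes with a half cadence, which is not stronger than the preceding imperfect authentic cadence; the 3 phrases lack an overall antecedent–consequent design and so form a phrase group.

phrase group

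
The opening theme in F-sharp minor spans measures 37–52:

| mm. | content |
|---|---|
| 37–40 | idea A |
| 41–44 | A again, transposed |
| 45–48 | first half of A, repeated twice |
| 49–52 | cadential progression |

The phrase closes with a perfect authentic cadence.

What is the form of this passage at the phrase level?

sentence

Basic idea (measures 37–40) + its repetition (mm. 41–44) form the presentation; fragmentation and cadence (bars 45–52) form the continuation — the 16-bar whole is a sentence.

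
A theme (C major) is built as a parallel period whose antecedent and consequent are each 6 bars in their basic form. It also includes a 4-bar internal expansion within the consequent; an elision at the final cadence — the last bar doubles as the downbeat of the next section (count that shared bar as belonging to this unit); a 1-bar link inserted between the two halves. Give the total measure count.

Basic parallel period: 6 + 6 = 12 bars.
12 (basic form) + 4 (internal expansion) + 1 (link) = 17.
The elision shares a bar with the next section but does not change this unit's count.

17 measures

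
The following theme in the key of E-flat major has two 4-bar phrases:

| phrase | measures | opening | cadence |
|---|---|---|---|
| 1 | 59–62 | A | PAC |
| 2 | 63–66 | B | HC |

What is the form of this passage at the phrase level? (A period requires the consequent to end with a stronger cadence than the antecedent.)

phrase group

The second phrase closes with a half cadence, which is not stronger than the first phrase's perfect authentic cadence; without a weak→strong cadential pair there is no antecedent–consequent relationship, so this is a phrase group rather than a period.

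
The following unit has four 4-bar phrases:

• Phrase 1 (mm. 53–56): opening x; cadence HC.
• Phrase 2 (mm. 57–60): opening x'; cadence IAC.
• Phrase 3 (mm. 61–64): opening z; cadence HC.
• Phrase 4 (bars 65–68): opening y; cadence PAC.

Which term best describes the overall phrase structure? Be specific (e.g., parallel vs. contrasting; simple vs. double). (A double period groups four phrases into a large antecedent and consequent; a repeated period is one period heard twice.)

contrasting double period

Four phrases in two halves: the first half (mm. 53–60) ends with an imperfect authentic cadence, the second (mm. 61–68) with a perfect authentic cadence — a large antecedent–consequent pair, i.e. a double period.
Phrase 3 begins with different material from phrase 1, making it contrasting.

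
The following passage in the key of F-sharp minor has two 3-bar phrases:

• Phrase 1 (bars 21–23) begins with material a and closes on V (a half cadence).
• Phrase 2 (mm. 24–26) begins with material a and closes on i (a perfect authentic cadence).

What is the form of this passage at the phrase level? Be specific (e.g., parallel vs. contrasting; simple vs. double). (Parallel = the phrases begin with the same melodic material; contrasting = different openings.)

parallel period

Phrase 1 ends with a half cadence (weaker) and phrase 2 with a perfect authentic cadence (stronger): antecedent + consequent = a period.
The two phrases open with the same material (a / a), so the period is parallel.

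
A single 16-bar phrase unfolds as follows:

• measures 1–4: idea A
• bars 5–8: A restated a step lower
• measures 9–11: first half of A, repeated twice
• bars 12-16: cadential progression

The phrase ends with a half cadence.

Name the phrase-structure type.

Basic idea (measures 1-4) + its repetition (bars 5–8) form the presentation; fragmentation and cadence (bars 9–16) form the continuation — the 16-bar whole is a sentence.

sentence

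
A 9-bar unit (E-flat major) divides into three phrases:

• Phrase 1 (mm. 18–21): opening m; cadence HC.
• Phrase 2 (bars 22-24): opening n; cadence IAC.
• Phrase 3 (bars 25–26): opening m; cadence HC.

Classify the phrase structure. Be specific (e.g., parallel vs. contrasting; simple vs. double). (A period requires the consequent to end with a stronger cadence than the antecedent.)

phrase group

The final phrase closes with a half cadence, which is not stronger than the preceding imperfect authentic cadence; the 3 phrases lack an overall antecedent–consequent design and so form a phrase group.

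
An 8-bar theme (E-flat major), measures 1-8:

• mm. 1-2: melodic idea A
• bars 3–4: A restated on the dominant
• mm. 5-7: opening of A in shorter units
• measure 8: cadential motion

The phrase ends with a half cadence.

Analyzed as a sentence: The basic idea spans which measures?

measures 1–2

The presentation of a sentence is the basic idea (bars 1-2) plus its repetition (bars 3–4); the basic idea is therefore mm. 1–2.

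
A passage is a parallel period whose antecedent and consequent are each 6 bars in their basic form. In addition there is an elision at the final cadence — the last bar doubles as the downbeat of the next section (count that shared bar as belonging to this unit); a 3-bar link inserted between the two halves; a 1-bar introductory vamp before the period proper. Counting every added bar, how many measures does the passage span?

16 measures

Basic parallel period: 6 + 6 = 12 bars.
12 (basic form) + 3 (link) + 1 (introduction) = 16.
The elision shares a bar with the next section but does not change this unit's count.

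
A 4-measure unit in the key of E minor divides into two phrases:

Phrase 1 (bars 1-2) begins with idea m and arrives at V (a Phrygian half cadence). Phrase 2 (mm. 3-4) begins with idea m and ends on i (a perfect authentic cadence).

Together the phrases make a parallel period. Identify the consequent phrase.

phrase 2

The phrase ending with the weaker cadence (Phrygian half cadence) is the antecedent; the one ending more conclusively (perfect authentic cadence) is the consequent. The consequent is phrase 2.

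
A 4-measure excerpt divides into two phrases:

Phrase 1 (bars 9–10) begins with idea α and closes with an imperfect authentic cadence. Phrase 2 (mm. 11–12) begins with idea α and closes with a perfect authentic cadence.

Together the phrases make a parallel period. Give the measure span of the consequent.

The phrase ending with the weaker cadence (imperfect authentic cadence) is the antecedent; the one ending more conclusively (perfect authentic cadence) is the consequent. The consequent is measures 11–12.

measures 11–12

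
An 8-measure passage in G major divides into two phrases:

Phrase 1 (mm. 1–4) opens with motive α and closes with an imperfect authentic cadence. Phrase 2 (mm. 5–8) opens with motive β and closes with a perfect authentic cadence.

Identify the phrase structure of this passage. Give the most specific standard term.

Phrase 1 ends with an imperfect authentic cadence (weaker) and phrase 2 with a perfect authentic cadence (stronger): antecedent + consequent = a period.
The two phrases open with different material (α / β), so the period is contrasting.

contrasting period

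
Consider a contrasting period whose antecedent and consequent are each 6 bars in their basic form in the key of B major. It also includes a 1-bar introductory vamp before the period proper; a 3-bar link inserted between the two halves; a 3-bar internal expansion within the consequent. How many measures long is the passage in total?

19 measures

Basic contrasting period: 6 + 6 = 12 bars.
12 (basic form) + 1 (introduction) + 3 (link) + 3 (internal expansion) = 19.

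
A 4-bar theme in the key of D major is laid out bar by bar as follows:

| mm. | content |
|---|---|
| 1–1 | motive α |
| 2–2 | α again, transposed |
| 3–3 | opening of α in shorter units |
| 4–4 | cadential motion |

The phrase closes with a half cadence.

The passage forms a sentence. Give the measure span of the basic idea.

measures 1–1

The presentation of a sentence is the basic idea (m. 1) plus its repetition (m. 2); the basic idea is therefore bar 1.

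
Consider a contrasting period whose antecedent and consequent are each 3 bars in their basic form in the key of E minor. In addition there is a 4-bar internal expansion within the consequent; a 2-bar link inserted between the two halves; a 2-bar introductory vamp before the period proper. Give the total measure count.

14 measures

Basic contrasting period: 3 + 3 = 6 bars.
6 (basic form) + 4 (internal expansion) + 2 (link) + 2 (introduction) = 14.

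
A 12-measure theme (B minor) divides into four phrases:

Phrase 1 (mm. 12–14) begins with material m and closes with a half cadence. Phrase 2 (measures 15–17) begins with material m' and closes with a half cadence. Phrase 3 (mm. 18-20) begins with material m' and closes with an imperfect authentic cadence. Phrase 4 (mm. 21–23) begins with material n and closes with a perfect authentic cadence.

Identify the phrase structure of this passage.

Four phrases in two halves: the first half (mm. 12–17) ends with a half cadence, the second (mm. 18–23) with a perfect authentic cadence — a large antecedent–consequent pair, i.e. a double period.
Phrase 3 begins with the same material as phrase 1, making it parallel.

parallel double period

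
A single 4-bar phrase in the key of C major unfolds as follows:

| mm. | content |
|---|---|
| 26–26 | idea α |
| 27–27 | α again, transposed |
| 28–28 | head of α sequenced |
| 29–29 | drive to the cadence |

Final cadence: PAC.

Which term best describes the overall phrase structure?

sentence

Basic idea (m. 26) + its repetition (m. 27) form the presentation; fragmentation and cadence (bars 28–29) form the continuation — the 4-bar whole is a sentence.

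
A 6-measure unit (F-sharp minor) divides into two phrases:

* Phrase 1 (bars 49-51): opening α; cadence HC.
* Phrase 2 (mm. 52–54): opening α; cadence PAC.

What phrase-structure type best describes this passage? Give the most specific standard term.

parallel period

Phrase 1 ends with a half cadence (weaker) and phrase 2 with a perfect authentic cadence (stronger): antecedent + consequent = a period.
The two phrases open with the same material (α / α), so the period is parallel.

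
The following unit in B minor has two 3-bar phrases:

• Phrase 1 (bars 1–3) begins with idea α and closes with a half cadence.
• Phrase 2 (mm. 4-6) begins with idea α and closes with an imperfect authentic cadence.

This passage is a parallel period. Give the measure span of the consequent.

measures 4–6

The antecedent is the phrase ending with the weaker cadence (half cadence, phrase 1) and the consequent the one ending more conclusively (imperfect authentic cadence, phrase 2); the consequent is mm. 4–6.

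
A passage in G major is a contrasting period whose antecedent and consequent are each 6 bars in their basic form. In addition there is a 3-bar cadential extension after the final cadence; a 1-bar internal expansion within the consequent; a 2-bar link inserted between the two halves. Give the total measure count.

18 measures

Basic contrasting period: 6 + 6 = 12 bars.
12 (basic form) + 3 (cadential extension) + 1 (internal expansion) + 2 (link) = 18.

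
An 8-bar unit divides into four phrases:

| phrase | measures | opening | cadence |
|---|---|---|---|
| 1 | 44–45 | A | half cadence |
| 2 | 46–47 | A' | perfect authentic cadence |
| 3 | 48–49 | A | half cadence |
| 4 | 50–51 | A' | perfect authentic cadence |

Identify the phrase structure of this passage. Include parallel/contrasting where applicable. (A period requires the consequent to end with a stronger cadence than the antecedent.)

repeated period

The cadence pattern HC–PAC–HC–PAC is weak–strong twice, and phrases 3–4 restate phrases 1–2: a period heard twice, not a double period (which would end weakly at phrase 2).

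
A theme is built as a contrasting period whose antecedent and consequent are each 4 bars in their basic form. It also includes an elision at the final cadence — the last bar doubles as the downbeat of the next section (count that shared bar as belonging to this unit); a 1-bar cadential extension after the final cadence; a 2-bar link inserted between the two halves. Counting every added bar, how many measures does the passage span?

11 measures

Basic contrasting period: 4 + 4 = 8 bars.
8 (basic form) + 1 (cadential extension) + 2 (link) = 11.
The elision shares a bar with the next section but does not change this unit's count.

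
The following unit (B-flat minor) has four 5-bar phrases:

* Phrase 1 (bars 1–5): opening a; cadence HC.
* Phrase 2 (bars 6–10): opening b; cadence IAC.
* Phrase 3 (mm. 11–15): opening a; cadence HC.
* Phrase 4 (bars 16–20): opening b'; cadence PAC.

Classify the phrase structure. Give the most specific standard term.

parallel double period

Four phrases in two halves: the first half (mm. 1–10) ends with an imperfect authentic cadence, the second (measures 11-20) with a perfect authentic cadence — a large antecedent–consequent pair, i.e. a double period.
Phrase 3 begins with the same material as phrase 1, making it parallel.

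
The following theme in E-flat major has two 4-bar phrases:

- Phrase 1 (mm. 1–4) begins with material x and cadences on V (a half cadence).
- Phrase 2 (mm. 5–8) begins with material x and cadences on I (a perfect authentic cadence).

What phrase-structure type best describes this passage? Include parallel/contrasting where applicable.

parallel period

Phrase 1 ends with a half cadence (weaker) and phrase 2 with a perfect authentic cadence (stronger): antecedent + consequent = a period.
The two phrases open with the same material (x / x), so the period is parallel.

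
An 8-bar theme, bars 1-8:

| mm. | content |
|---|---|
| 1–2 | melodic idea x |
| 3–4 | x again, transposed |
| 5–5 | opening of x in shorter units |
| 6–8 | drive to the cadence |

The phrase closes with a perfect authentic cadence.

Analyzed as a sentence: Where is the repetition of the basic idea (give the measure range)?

The presentation of a sentence is the basic idea (mm. 1-2) plus its repetition (mm. 3-4); the repetition of the basic idea is therefore mm. 3–4.

measures 3–4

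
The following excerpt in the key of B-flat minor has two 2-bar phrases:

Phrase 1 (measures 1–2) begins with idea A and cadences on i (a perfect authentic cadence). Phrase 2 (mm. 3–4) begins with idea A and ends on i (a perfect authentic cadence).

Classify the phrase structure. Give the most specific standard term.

Both phrases have the same opening (A) and the same cadence (perfect authentic cadence): the second is a restatement, not a consequent, so this is a repeated phrase rather than a period.

repeated phrase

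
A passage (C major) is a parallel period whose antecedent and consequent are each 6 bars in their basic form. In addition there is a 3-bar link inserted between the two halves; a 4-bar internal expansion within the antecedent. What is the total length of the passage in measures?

Basic parallel period: 6 + 6 = 12 bars.
12 (basic form) + 3 (link) + 4 (internal expansion) = 19.

19 measures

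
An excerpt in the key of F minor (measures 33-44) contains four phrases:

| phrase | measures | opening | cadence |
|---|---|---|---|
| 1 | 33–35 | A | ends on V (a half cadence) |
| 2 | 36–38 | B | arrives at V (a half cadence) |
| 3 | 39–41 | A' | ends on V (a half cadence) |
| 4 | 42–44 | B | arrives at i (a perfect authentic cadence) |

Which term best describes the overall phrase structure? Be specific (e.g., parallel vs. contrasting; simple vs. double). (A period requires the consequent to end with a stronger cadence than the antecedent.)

parallel double period

Four phrases in two halves: the first half (mm. 33-38) ends with a half cadence, the second (bars 39–44) with a perfect authentic cadence — a large antecedent–consequent pair, i.e. a double period.
Phrase 3 begins with the same material as phrase 1, making it parallel.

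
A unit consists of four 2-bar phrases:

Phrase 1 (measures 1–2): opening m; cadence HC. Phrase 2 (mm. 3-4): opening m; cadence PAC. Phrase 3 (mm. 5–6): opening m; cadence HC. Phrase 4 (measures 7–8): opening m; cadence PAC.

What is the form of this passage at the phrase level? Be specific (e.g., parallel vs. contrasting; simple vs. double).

repeated period

The cadence pattern HC–PAC–HC–PAC is weak–strong twice, and phrases 3–4 restate phrases 1–2: a period heard twice, not a double period (which would end weakly at phrase 2).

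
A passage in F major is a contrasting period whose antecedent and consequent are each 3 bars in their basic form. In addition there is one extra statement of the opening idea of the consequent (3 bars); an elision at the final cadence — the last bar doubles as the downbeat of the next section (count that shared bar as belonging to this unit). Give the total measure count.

Basic contrasting period: 3 + 3 = 6 bars.
6 (basic form) + 3 (extra statement) = 9.
The elision shares a bar with the next section but does not change this unit's count.

9 measures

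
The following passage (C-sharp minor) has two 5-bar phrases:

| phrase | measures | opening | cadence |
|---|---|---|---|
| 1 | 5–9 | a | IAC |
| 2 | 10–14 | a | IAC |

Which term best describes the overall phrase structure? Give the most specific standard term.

Both phrases have the same opening (a) and the same cadence (imperfect authentic cadence): the second is a restatement, not a consequent, so this is a repeated phrase rather than a period.

repeated phrase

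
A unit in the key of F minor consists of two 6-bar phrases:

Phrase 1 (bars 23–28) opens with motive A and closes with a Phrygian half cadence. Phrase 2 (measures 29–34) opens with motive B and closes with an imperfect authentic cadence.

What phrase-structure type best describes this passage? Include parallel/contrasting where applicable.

Phrase 1 ends with a Phrygian half cadence (weaker) and phrase 2 with an imperfect authentic cadence (stronger): antecedent + consequent = a period.
The two phrases open with different material (A / B), so the period is contrasting.

contrasting period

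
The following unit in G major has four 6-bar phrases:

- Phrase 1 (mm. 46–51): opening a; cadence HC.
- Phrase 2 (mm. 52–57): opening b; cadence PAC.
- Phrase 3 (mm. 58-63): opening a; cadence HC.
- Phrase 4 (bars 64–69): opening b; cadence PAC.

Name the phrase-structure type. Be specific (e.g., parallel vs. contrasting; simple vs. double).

The cadence pattern HC–PAC–HC–PAC is weak–strong twice, and phrases 3–4 restate phrases 1–2: a period heard twice, not a double period (which would end weakly at phrase 2).

repeated period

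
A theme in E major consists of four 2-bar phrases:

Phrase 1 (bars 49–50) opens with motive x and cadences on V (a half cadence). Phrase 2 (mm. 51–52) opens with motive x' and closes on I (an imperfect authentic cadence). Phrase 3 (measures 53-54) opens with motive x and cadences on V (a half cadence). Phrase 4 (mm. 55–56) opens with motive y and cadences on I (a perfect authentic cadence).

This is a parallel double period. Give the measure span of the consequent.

measures 53–56

In a double period the first pair of phrases (ending imperfect authentic cadence) is the large antecedent and the second pair (ending perfect authentic cadence) is the large consequent; the consequent is measures 53–56.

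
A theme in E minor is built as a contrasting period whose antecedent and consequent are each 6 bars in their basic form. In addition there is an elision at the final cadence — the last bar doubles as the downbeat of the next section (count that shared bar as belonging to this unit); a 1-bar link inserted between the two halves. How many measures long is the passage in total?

Basic contrasting period: 6 + 6 = 12 bars.
12 (basic form) + 1 (link) = 13.
The elision shares a bar with the next section but does not change this unit's count.

13 measures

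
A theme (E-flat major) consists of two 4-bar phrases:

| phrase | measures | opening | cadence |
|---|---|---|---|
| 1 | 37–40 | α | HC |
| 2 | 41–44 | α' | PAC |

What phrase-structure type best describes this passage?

parallel period

Phrase 1 ends with a half cadence (weaker) and phrase 2 with a perfect authentic cadence (stronger): antecedent + consequent = a period.
The two phrases open with the same material (α / α'), so the period is parallel.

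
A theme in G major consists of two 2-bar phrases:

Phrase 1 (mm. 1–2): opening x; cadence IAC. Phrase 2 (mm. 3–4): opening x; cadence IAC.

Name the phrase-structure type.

repeated phrase

Both phrases have the same opening (x) and the same cadence (imperfect authentic cadence): the second is a restatement, not a consequent, so this is a repeated phrase rather than a period.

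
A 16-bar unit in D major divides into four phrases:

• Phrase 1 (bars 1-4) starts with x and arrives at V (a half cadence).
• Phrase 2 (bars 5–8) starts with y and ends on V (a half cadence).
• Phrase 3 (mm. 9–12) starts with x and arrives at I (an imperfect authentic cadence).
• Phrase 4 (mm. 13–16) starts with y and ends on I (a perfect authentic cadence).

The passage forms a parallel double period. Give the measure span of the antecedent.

In a double period the four phrases pair into a large antecedent (phrases 1–2, ending half cadence) and a large consequent (phrases 3–4, ending perfect authentic cadence). The antecedent spans bars 1–8.

measures 1–8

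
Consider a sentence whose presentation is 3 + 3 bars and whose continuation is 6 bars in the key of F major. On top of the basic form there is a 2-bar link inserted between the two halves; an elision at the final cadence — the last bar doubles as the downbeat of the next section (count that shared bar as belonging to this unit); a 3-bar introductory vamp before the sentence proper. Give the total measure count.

Basic sentence: 3 + 3 + 6 = 12 bars.
12 (basic form) + 2 (link) + 3 (introduction) = 17.
The elision shares a bar with the next section but does not change this unit's count.

17 measures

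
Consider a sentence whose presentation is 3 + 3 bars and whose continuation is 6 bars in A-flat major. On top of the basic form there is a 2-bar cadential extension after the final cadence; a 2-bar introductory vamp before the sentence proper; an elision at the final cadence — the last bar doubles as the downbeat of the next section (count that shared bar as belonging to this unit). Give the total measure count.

16 measures

Basic sentence: 3 + 3 + 6 = 12 bars.
12 (basic form) + 2 (cadential extension) + 2 (introduction) = 16.
The elision shares a bar with the next section but does not change this unit's count.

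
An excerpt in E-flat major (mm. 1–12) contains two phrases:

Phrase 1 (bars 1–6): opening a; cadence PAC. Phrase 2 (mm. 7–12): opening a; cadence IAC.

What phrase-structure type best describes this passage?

phrase group

The second phrase closes with an imperfect authentic cadence, which is not stronger than the first phrase's perfect authentic cadence; without a weak→strong cadential pair there is no antecedent–consequent relationship, so this is a phrase group rather than a period.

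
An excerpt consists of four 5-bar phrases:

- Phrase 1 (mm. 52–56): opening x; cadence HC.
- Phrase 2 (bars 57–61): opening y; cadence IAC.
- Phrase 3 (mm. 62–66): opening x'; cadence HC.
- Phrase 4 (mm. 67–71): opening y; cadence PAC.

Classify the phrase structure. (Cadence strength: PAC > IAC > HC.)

parallel double period

Four phrases in two halves: the first half (bars 52–61) ends with an imperfect authentic cadence, the second (mm. 62–71) with a perfect authentic cadence — a large antecedent–consequent pair, i.e. a double period.
Phrase 3 begins with the same material as phrase 1, making it parallel.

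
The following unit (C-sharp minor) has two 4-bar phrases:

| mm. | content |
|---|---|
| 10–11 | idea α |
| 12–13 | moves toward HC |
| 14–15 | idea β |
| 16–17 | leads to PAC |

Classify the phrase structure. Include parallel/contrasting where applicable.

contrasting period

Phrase 1 ends with a half cadence (weaker) and phrase 2 with a perfect authentic cadence (stronger): antecedent + consequent = a period.
The two phrases open with different material (α / β), so the period is contrasting.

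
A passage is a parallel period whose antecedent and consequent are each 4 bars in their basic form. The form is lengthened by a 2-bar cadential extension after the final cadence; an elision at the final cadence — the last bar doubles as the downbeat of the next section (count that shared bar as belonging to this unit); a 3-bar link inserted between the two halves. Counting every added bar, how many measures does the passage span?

13 measures

Basic parallel period: 4 + 4 = 8 bars.
8 (basic form) + 2 (cadential extension) + 3 (link) = 13.
The elision shares a bar with the next section but does not change this unit's count.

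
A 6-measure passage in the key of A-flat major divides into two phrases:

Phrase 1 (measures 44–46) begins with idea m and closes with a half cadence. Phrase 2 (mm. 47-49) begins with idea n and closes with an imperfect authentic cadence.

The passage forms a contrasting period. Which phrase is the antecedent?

phrase 1

The phrase ending with the weaker cadence (half cadence) is the antecedent; the one ending more conclusively (imperfect authentic cadence) is the consequent. The antecedent is phrase 1.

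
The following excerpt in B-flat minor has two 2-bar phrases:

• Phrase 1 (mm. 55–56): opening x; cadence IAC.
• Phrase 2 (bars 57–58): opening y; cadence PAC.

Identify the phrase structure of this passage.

Phrase 1 ends with an imperfect authentic cadence (weaker) and phrase 2 with a perfect authentic cadence (stronger): antecedent + consequent = a period.
The two phrases open with different material (x / y), so the period is contrasting.

contrasting period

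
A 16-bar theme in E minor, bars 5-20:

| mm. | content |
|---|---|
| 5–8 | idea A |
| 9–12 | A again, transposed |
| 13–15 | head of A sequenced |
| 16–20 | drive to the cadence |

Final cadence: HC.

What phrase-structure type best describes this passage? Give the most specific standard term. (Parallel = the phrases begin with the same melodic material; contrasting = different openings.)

Basic idea (bars 5–8) + its repetition (mm. 9-12) form the presentation; fragmentation and cadence (mm. 13-20) form the continuation — the 16-bar whole is a sentence.

sentence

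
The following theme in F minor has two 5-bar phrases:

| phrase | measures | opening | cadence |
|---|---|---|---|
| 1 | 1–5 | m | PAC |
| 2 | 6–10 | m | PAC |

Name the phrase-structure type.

repeated phrase

Both phrases have the same opening (m) and the same cadence (perfect authentic cadence): the second is a restatement, not a consequent, so this is a repeated phrase rather than a period.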